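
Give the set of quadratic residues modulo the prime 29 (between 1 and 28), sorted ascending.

Square k = 1,…,14 (k and 29−k give the same square):
1²=1, 2²=4, 3²=9, 4²=16, 5²=25, 6²≡7, 7²≡20, 8²≡6, 9²≡23, 10²≡13, 11²≡5, 12²≡28, 13²≡24, 14²≡22 (mod 29).
So the quadratic residues mod 29 are {1, 4, 5, 6, 7, 9, 13, 16, 20, 22, 23, 24, 25, 28}.

1 4 5 6 7 9 13 16 20 22 23 24 25 28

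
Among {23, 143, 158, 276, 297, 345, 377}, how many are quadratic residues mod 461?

(23/461) = +1 → QR.
(143/461) = +1 → QR.
(158/461) = +1 → QR.
(276/461) = -1 → non-residue.
(297/461) = +1 → QR.
(345/461) = -1 → non-residue.
(377/461) = +1 → QR.
Total quadratic residues among the 7: 5.

5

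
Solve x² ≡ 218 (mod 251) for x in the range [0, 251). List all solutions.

Since 251 ≡ 3 (mod 4), a square root of 218 is 218^((251+1)/4) = 218^63 mod 251.
Repeated squaring: 218^2≡85, 218^4≡197, 218^8≡155, 218^16≡180, 218^32≡21 (mod 251).
218^63 = 218^(32+16+8+4+2+1) ≡ 192 (mod 251).
Check: 192² = 36864 ≡ 218 (mod 251). The two roots are 59 and 192.

59, 192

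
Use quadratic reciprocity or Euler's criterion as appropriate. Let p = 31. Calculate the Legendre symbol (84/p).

First reduce: 84 ≡ 22 (mod 31).
Pull out 2: since 31 ≡ 7 (mod 8), (2/31) = +1.
Reciprocity: 11 ≡ 3 and 31 ≡ 3 (mod 4), so (11/31) = −(31/11).
Reduce top mod 11: now compute (9/11).
Reciprocity: 9 ≡ 1 and 11 ≡ 3 (mod 4), so (9/11) = +(11/9).
Reduce top mod 9: now compute (2/9).
Pull out 2: since 9 ≡ 1 (mod 8), (2/9) = +1.
Reached (1/9) = 1. Collecting the sign flips along the way, the symbol is -1.

-1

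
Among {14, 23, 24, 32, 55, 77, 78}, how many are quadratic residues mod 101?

5

(14/101) = +1 → QR.
(23/101) = +1 → QR.
(24/101) = +1 → QR.
(32/101) = -1 → non-residue.
(55/101) = -1 → non-residue.
(77/101) = +1 → QR.
(78/101) = +1 → QR.
Total quadratic residues among the 7: 5.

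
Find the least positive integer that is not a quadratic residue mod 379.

2

(2/379) = −1, so 2 is the smallest positive non-residue mod 379.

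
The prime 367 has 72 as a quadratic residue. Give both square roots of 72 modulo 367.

Since 367 ≡ 3 (mod 4), a square root of 72 is 72^((367+1)/4) = 72^92 mod 367.
Repeated squaring: 72^2≡46, 72^4≡281, 72^8≡56, 72^16≡200, 72^32≡364, 72^64≡9 (mod 367).
72^92 = 72^(64+16+8+4) ≡ 107 (mod 367).
Check: 107² = 11449 ≡ 72 (mod 367). The two roots are 107 and 260.

107, 260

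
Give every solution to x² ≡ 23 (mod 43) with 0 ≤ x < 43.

Since 43 ≡ 3 (mod 4), a square root of 23 is 23^((43+1)/4) = 23^11 mod 43.
Repeated squaring: 23^2≡13, 23^4≡40, 23^8≡9 (mod 43).
23^11 = 23^(8+2+1) ≡ 25 (mod 43).
Check: 25² = 625 ≡ 23 (mod 43). The two roots are 18 and 25.

18, 25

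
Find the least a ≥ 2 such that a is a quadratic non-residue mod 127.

(2/127) = +1, so 2 is a residue.
(3/127) = −1, so 3 is the smallest positive non-residue mod 127.

3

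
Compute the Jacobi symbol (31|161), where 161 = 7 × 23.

Reciprocity: 31 ≡ 3 and 161 ≡ 1 (mod 4), so (31/161) = +(161/31).
Reduce top mod 31: now compute (6/31).
Pull out 2: since 31 ≡ 7 (mod 8), (2/31) = +1.
Reciprocity: 3 ≡ 3 and 31 ≡ 3 (mod 4), so (3/31) = −(31/3).
Reduce top mod 3: now compute (1/3).
Reached (1/3) = 1. Collecting the sign flips along the way, the symbol is -1.

-1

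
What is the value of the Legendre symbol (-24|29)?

Euler's criterion: (-24/29) ≡ 5^14 (mod 29).
5^2 ≡ 25 (mod 29)
5^4 ≡ 16 (mod 29)
5^8 ≡ 24 (mod 29)
5^14 = 5^(8+4+2) ≡ 1 (mod 29).
Result is 1, so (-24/29) = 1.

1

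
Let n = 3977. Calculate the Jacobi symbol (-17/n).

1

First reduce: -17 ≡ 3960 (mod 3977).
Pull out 2^3: since 3977 ≡ 1 (mod 8), (2/3977) = +1, so (2/3977)^3 = +1.
Reciprocity: 495 ≡ 3 and 3977 ≡ 1 (mod 4), so (495/3977) = +(3977/495).
Reduce top mod 495: now compute (17/495).
Reciprocity: 17 ≡ 1 and 495 ≡ 3 (mod 4), so (17/495) = +(495/17).
Reduce top mod 17: now compute (2/17).
Pull out 2: since 17 ≡ 1 (mod 8), (2/17) = +1.
Reached (1/17) = 1. Collecting the sign flips along the way, the symbol is +1.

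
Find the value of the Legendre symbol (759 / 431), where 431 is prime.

1

Euler's criterion: (759/431) ≡ 328^215 (mod 431).
328^2 ≡ 265 (mod 431)
328^4 ≡ 403 (mod 431)
328^8 ≡ 353 (mod 431)
328^16 ≡ 50 (mod 431)
328^32 ≡ 345 (mod 431)
328^64 ≡ 69 (mod 431)
328^128 ≡ 20 (mod 431)
328^215 = 328^(128+64+16+4+2+1) ≡ 1 (mod 431).
Result is 1, so (759/431) = 1.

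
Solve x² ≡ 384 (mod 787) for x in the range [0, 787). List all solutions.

Since 787 ≡ 3 (mod 4), a square root of 384 is 384^((787+1)/4) = 384^197 mod 787.
Repeated squaring: 384^2≡287, 384^4≡521, 384^8≡713, 384^16≡754, 384^32≡302, 384^64≡699, 384^128≡661 (mod 787).
384^197 = 384^(128+64+4+1) ≡ 602 (mod 787).
Check: 602² = 362404 ≡ 384 (mod 787). The two roots are 185 and 602.

185, 602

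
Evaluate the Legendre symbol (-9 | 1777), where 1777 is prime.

First reduce: -9 ≡ 1768 (mod 1777).
Pull out 2^3: since 1777 ≡ 1 (mod 8), (2/1777) = +1, so (2/1777)^3 = +1.
Reciprocity: 221 ≡ 1 and 1777 ≡ 1 (mod 4), so (221/1777) = +(1777/221).
Reduce top mod 221: now compute (9/221).
Reciprocity: 9 ≡ 1 and 221 ≡ 1 (mod 4), so (9/221) = +(221/9).
Reduce top mod 9: now compute (5/9).
Reciprocity: 5 ≡ 1 and 9 ≡ 1 (mod 4), so (5/9) = +(9/5).
Reduce top mod 5: now compute (4/5).
Pull out 2^2: since 5 ≡ 5 (mod 8), (2/5) = -1, so (2/5)^2 = +1.
Reached (1/5) = 1. Collecting the sign flips along the way, the symbol is +1.

1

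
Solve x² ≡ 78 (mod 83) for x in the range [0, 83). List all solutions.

Since 83 ≡ 3 (mod 4), a square root of 78 is 78^((83+1)/4) = 78^21 mod 83.
Repeated squaring: 78^2≡25, 78^4≡44, 78^8≡27, 78^16≡65 (mod 83).
78^21 = 78^(16+4+1) ≡ 59 (mod 83).
Check: 59² = 3481 ≡ 78 (mod 83). The two roots are 24 and 59.

24, 59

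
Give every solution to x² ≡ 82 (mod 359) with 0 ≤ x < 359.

21, 338

Since 359 ≡ 3 (mod 4), a square root of 82 is 82^((359+1)/4) = 82^90 mod 359.
Repeated squaring: 82^2≡262, 82^4≡75, 82^8≡240, 82^16≡160, 82^32≡111, 82^64≡115 (mod 359).
82^90 = 82^(64+16+8+2) ≡ 338 (mod 359).
Check: 338² = 114244 ≡ 82 (mod 359). The two roots are 21 and 338.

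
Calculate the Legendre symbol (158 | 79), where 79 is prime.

First reduce: 158 ≡ 0 (mod 79).
Top reduces to 0: gcd > 1, so the symbol is 0.

0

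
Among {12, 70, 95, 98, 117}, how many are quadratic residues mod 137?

(12/137) = -1 → non-residue.
(70/137) = -1 → non-residue.
(95/137) = -1 → non-residue.
(98/137) = +1 → QR.
(117/137) = -1 → non-residue.
Total quadratic residues among the 5: 1.

1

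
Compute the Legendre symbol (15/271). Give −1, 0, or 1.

Reciprocity: 15 ≡ 3 and 271 ≡ 3 (mod 4), so (15/271) = −(271/15).
Reduce top mod 15: now compute (1/15).
Reached (1/15) = 1. Collecting the sign flips along the way, the symbol is -1.

-1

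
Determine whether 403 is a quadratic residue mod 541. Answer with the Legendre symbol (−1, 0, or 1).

Euler's criterion: (403/541) ≡ 403^270 (mod 541).
403^2 ≡ 109 (mod 541)
403^4 ≡ 520 (mod 541)
403^8 ≡ 441 (mod 541)
403^16 ≡ 262 (mod 541)
403^32 ≡ 478 (mod 541)
403^64 ≡ 182 (mod 541)
403^128 ≡ 123 (mod 541)
403^256 ≡ 522 (mod 541)
403^270 = 403^(256+8+4+2) ≡ 540 (mod 541).
Result is 540 ≡ −1, so (403/541) = −1.

-1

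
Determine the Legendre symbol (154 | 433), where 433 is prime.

Euler's criterion: (154/433) ≡ 154^216 (mod 433).
154^2 ≡ 334 (mod 433)
154^4 ≡ 275 (mod 433)
154^8 ≡ 283 (mod 433)
154^16 ≡ 417 (mod 433)
154^32 ≡ 256 (mod 433)
154^64 ≡ 153 (mod 433)
154^128 ≡ 27 (mod 433)
154^216 = 154^(128+64+16+8) ≡ 432 (mod 433).
Result is 432 ≡ −1, so (154/433) = −1.

-1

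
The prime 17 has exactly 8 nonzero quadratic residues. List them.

Square k = 1,…,8 (k and 17−k give the same square):
1²=1, 2²=4, 3²=9, 4²=16, 5²≡8, 6²≡2, 7²≡15, 8²≡13 (mod 17).
So the quadratic residues mod 17 are {1, 2, 4, 8, 9, 13, 15, 16}.

1,2,4,8,9,13,15,16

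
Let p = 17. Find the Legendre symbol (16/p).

1

Pull out 2^4: since 17 ≡ 1 (mod 8), (2/17) = +1, so (2/17)^4 = +1.
Reached (1/17) = 1. Collecting the sign flips along the way, the symbol is +1.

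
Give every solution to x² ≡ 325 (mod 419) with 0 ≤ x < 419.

Since 419 ≡ 3 (mod 4), a square root of 325 is 325^((419+1)/4) = 325^105 mod 419.
Repeated squaring: 325^2≡37, 325^4≡112, 325^8≡393, 325^16≡257, 325^32≡266, 325^64≡364 (mod 419).
325^105 = 325^(64+32+8+1) ≡ 64 (mod 419).
Check: 64² = 4096 ≡ 325 (mod 419). The two roots are 64 and 355.

64, 355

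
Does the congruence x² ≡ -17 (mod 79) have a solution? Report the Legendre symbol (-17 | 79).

1

First reduce: -17 ≡ 62 (mod 79).
Pull out 2: since 79 ≡ 7 (mod 8), (2/79) = +1.
Reciprocity: 31 ≡ 3 and 79 ≡ 3 (mod 4), so (31/79) = −(79/31).
Reduce top mod 31: now compute (17/31).
Reciprocity: 17 ≡ 1 and 31 ≡ 3 (mod 4), so (17/31) = +(31/17).
Reduce top mod 17: now compute (14/17).
Pull out 2: since 17 ≡ 1 (mod 8), (2/17) = +1.
Reciprocity: 7 ≡ 3 and 17 ≡ 1 (mod 4), so (7/17) = +(17/7).
Reduce top mod 7: now compute (3/7).
Reciprocity: 3 ≡ 3 and 7 ≡ 3 (mod 4), so (3/7) = −(7/3).
Reduce top mod 3: now compute (1/3).
Reached (1/3) = 1. Collecting the sign flips along the way, the symbol is +1.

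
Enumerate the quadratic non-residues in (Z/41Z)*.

3,6,7,11,12,13,14,15,17,19,22,24,26,27,28,29,30,34,35,38

Square k = 1,…,20 (k and 41−k give the same square):
1²=1, 2²=4, 3²=9, 4²=16, 5²=25, 6²=36, 7²≡8, 8²≡23, 9²≡40, 10²≡18, 11²≡39, 12²≡21, 13²≡5, 14²≡32, 15²≡20, 16²≡10, 17²≡2, 18²≡37, 19²≡33, 20²≡31 (mod 41).
The residues are {1, 2, 4, 5, 8, 9, 10, 16, 18, 20, 21, 23, 25, 31, 32, 33, 36, 37, 39, 40}; the non-residues are the remaining 20 nonzero classes.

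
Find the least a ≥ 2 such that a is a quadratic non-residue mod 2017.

(2/2017) = +1, so 2 is a residue.
(3/2017) = +1, so 3 is a residue.
(4/2017) = +1, so 4 is a residue.
(5/2017) = −1, so 5 is the smallest positive non-residue mod 2017.

5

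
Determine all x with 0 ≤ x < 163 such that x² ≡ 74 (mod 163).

20, 143

Since 163 ≡ 3 (mod 4), a square root of 74 is 74^((163+1)/4) = 74^41 mod 163.
Repeated squaring: 74^2≡97, 74^4≡118, 74^8≡69, 74^16≡34, 74^32≡15 (mod 163).
74^41 = 74^(32+8+1) ≡ 143 (mod 163).
Check: 143² = 20449 ≡ 74 (mod 163). The two roots are 20 and 143.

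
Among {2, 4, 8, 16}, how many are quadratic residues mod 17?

4

(2/17) = +1 → QR.
(4/17) = +1 → QR.
(8/17) = +1 → QR.
(16/17) = +1 → QR.
Total quadratic residues among the 4: 4.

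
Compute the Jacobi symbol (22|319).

0

Pull out 2: since 319 ≡ 7 (mod 8), (2/319) = +1.
Reciprocity: 11 ≡ 3 and 319 ≡ 3 (mod 4), so (11/319) = −(319/11).
Reduce top mod 11: now compute (0/11).
Top reduces to 0: gcd > 1, so the symbol is 0.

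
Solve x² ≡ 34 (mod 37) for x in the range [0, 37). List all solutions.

16, 21

37 ≡ 1 (mod 4), so we find a root by search.
Trying successive values, 16² = 256 ≡ 34 (mod 37). The other root is 37 − 16 = 21.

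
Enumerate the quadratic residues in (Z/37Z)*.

Square k = 1,…,18 (k and 37−k give the same square):
1²=1, 2²=4, 3²=9, 4²=16, 5²=25, 6²=36, 7²≡12, 8²≡27, 9²≡7, 10²≡26, 11²≡10, 12²≡33, 13²≡21, 14²≡11, 15²≡3, 16²≡34, 17²≡30, 18²≡28 (mod 37).
So the quadratic residues mod 37 are {1, 3, 4, 7, 9, 10, 11, 12, 16, 21, 25, 26, 27, 28, 30, 33, 34, 36}.

1,3,4,7,9,10,11,12,16,21,25,26,27,28,30,33,34,36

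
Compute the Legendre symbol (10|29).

Euler's criterion: (10/29) ≡ 10^14 (mod 29).
10^2 ≡ 13 (mod 29)
10^4 ≡ 24 (mod 29)
10^8 ≡ 25 (mod 29)
10^14 = 10^(8+4+2) ≡ 28 (mod 29).
Result is 28 ≡ −1, so (10/29) = −1.

-1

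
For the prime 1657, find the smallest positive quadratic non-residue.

(2/1657) = +1, so 2 is a residue.
(3/1657) = +1, so 3 is a residue.
(4/1657) = +1, so 4 is a residue.
(5/1657) = −1, so 5 is the smallest positive non-residue mod 1657.

5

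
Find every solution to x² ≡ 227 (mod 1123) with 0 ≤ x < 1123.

Since 1123 ≡ 3 (mod 4), a square root of 227 is 227^((1123+1)/4) = 227^281 mod 1123.
Repeated squaring: 227^2≡994, 227^4≡919, 227^8≡65, 227^16≡856, 227^32≡540, 227^64≡743, 227^128≡656, 227^256≡227 (mod 1123).
227^281 = 227^(256+16+8+1) ≡ 656 (mod 1123).
Check: 656² = 430336 ≡ 227 (mod 1123). The two roots are 467 and 656.

467, 656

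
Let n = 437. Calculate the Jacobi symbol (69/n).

0

Reciprocity: 69 ≡ 1 and 437 ≡ 1 (mod 4), so (69/437) = +(437/69).
Reduce top mod 69: now compute (23/69).
Reciprocity: 23 ≡ 3 and 69 ≡ 1 (mod 4), so (23/69) = +(69/23).
Reduce top mod 23: now compute (0/23).
Top reduces to 0: gcd > 1, so the symbol is 0.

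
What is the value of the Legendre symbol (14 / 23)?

-1

Euler's criterion: (14/23) ≡ 14^11 (mod 23).
14^2 ≡ 12 (mod 23)
14^4 ≡ 6 (mod 23)
14^8 ≡ 13 (mod 23)
14^11 = 14^(8+2+1) ≡ 22 (mod 23).
Result is 22 ≡ −1, so (14/23) = −1.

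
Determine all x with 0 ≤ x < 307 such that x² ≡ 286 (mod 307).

30, 277

Since 307 ≡ 3 (mod 4), a square root of 286 is 286^((307+1)/4) = 286^77 mod 307.
Repeated squaring: 286^2≡134, 286^4≡150, 286^8≡89, 286^16≡246, 286^32≡37, 286^64≡141 (mod 307).
286^77 = 286^(64+8+4+1) ≡ 277 (mod 307).
Check: 277² = 76729 ≡ 286 (mod 307). The two roots are 30 and 277.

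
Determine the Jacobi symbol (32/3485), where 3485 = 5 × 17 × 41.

-1

Pull out 2^5: since 3485 ≡ 5 (mod 8), (2/3485) = -1, so (2/3485)^5 = -1.
Reached (1/3485) = 1. Collecting the sign flips along the way, the symbol is -1.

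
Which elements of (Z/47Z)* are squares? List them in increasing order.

Square k = 1,…,23 (k and 47−k give the same square):
1²=1, 2²=4, 3²=9, 4²=16, 5²=25, 6²=36, 7²≡2, 8²≡17, 9²≡34, 10²≡6, 11²≡27, 12²≡3, 13²≡28, 14²≡8, 15²≡37, 16²≡21, 17²≡7, 18²≡42, 19²≡32, 20²≡24, 21²≡18, 22²≡14, 23²≡12 (mod 47).
So the quadratic residues mod 47 are {1, 2, 3, 4, 6, 7, 8, 9, 12, 14, 16, 17, 18, 21, 24, 25, 27, 28, 32, 34, 36, 37, 42}.

1,2,3,4,6,7,8,9,12,14,16,17,18,21,24,25,27,28,32,34,36,37,42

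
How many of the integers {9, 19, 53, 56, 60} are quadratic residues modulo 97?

(9/97) = +1 → QR.
(19/97) = -1 → non-residue.
(53/97) = +1 → QR.
(56/97) = -1 → non-residue.
(60/97) = -1 → non-residue.
Total quadratic residues among the 5: 2.

2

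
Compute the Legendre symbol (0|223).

Top reduces to 0: gcd > 1, so the symbol is 0.

0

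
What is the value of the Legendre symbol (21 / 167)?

Euler's criterion: (21/167) ≡ 21^83 (mod 167).
21^2 ≡ 107 (mod 167)
21^4 ≡ 93 (mod 167)
21^8 ≡ 132 (mod 167)
21^16 ≡ 56 (mod 167)
21^32 ≡ 130 (mod 167)
21^64 ≡ 33 (mod 167)
21^83 = 21^(64+16+2+1) ≡ 1 (mod 167).
Result is 1, so (21/167) = 1.

1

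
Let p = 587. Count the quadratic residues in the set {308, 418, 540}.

0

(308/587) = -1 → non-residue.
(418/587) = -1 → non-residue.
(540/587) = -1 → non-residue.
Total quadratic residues among the 3: 0.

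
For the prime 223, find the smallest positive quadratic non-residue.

(2/223) = +1, so 2 is a residue.
(3/223) = −1, so 3 is the smallest positive non-residue mod 223.

3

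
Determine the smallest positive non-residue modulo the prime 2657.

(2/2657) = +1, so 2 is a residue.
(3/2657) = −1, so 3 is the smallest positive non-residue mod 2657.

3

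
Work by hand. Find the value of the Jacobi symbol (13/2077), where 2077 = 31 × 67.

Reciprocity: 13 ≡ 1 and 2077 ≡ 1 (mod 4), so (13/2077) = +(2077/13).
Reduce top mod 13: now compute (10/13).
Pull out 2: since 13 ≡ 5 (mod 8), (2/13) = -1.
Reciprocity: 5 ≡ 1 and 13 ≡ 1 (mod 4), so (5/13) = +(13/5).
Reduce top mod 5: now compute (3/5).
Reciprocity: 3 ≡ 3 and 5 ≡ 1 (mod 4), so (3/5) = +(5/3).
Reduce top mod 3: now compute (2/3).
Pull out 2: since 3 ≡ 3 (mod 8), (2/3) = -1.
Reached (1/3) = 1. Collecting the sign flips along the way, the symbol is +1.

1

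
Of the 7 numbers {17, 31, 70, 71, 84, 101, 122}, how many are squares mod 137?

(17/137) = +1 → QR.
(31/137) = -1 → non-residue.
(70/137) = -1 → non-residue.
(71/137) = -1 → non-residue.
(84/137) = -1 → non-residue.
(101/137) = +1 → QR.
(122/137) = +1 → QR.
Total quadratic residues among the 7: 3.

3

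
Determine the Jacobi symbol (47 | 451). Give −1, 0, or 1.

-1

Reciprocity: 47 ≡ 3 and 451 ≡ 3 (mod 4), so (47/451) = −(451/47).
Reduce top mod 47: now compute (28/47).
Pull out 2^2: since 47 ≡ 7 (mod 8), (2/47) = +1, so (2/47)^2 = +1.
Reciprocity: 7 ≡ 3 and 47 ≡ 3 (mod 4), so (7/47) = −(47/7).
Reduce top mod 7: now compute (5/7).
Reciprocity: 5 ≡ 1 and 7 ≡ 3 (mod 4), so (5/7) = +(7/5).
Reduce top mod 5: now compute (2/5).
Pull out 2: since 5 ≡ 5 (mod 8), (2/5) = -1.
Reached (1/5) = 1. Collecting the sign flips along the way, the symbol is -1.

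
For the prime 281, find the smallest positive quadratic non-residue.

(2/281) = +1, so 2 is a residue.
(3/281) = −1, so 3 is the smallest positive non-residue mod 281.

3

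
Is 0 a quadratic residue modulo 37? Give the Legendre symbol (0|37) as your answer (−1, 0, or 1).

0

Top reduces to 0: gcd > 1, so the symbol is 0.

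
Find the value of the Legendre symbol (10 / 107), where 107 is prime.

1

Euler's criterion: (10/107) ≡ 10^53 (mod 107).
10^2 ≡ 100 (mod 107)
10^4 ≡ 49 (mod 107)
10^8 ≡ 47 (mod 107)
10^16 ≡ 69 (mod 107)
10^32 ≡ 53 (mod 107)
10^53 = 10^(32+16+4+1) ≡ 1 (mod 107).
Result is 1, so (10/107) = 1.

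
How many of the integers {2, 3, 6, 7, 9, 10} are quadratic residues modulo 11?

(2/11) = -1 → non-residue.
(3/11) = +1 → QR.
(6/11) = -1 → non-residue.
(7/11) = -1 → non-residue.
(9/11) = +1 → QR.
(10/11) = -1 → non-residue.
Total quadratic residues among the 6: 2.

2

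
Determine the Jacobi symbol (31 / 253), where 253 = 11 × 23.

Reciprocity: 31 ≡ 3 and 253 ≡ 1 (mod 4), so (31/253) = +(253/31).
Reduce top mod 31: now compute (5/31).
Reciprocity: 5 ≡ 1 and 31 ≡ 3 (mod 4), so (5/31) = +(31/5).
Reduce top mod 5: now compute (1/5).
Reached (1/5) = 1. Collecting the sign flips along the way, the symbol is +1.

1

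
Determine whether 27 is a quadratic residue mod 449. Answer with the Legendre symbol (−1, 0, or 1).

-1

Euler's criterion: (27/449) ≡ 27^224 (mod 449).
27^2 ≡ 280 (mod 449)
27^4 ≡ 274 (mod 449)
27^8 ≡ 93 (mod 449)
27^16 ≡ 118 (mod 449)
27^32 ≡ 5 (mod 449)
27^64 ≡ 25 (mod 449)
27^128 ≡ 176 (mod 449)
27^224 = 27^(128+64+32) ≡ 448 (mod 449).
Result is 448 ≡ −1, so (27/449) = −1.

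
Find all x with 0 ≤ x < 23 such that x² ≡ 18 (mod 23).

Since 23 ≡ 3 (mod 4), a square root of 18 is 18^((23+1)/4) = 18^6 mod 23.
Repeated squaring: 18^2≡2, 18^4≡4 (mod 23).
18^6 = 18^(4+2) ≡ 8 (mod 23).
Check: 8² = 64 ≡ 18 (mod 23). The two roots are 8 and 15.

8, 15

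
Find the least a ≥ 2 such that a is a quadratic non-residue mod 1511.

(2/1511) = +1, so 2 is a residue.
(3/1511) = +1, so 3 is a residue.
(4/1511) = +1, so 4 is a residue.
(5/1511) = +1, so 5 is a residue.
(6/1511) = +1, so 6 is a residue.
(7/1511) = +1, so 7 is a residue.
(8/1511) = +1, so 8 is a residue.
(9/1511) = +1, so 9 is a residue.
(10/1511) = +1, so 10 is a residue.
(11/1511) = −1, so 11 is the smallest positive non-residue mod 1511.

11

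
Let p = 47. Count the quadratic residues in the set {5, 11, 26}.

0

(5/47) = -1 → non-residue.
(11/47) = -1 → non-residue.
(26/47) = -1 → non-residue.
Total quadratic residues among the 3: 0.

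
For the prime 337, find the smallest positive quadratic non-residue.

5

(2/337) = +1, so 2 is a residue.
(3/337) = +1, so 3 is a residue.
(4/337) = +1, so 4 is a residue.
(5/337) = −1, so 5 is the smallest positive non-residue mod 337.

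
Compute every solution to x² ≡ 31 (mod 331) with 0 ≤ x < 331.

32, 299

Since 331 ≡ 3 (mod 4), a square root of 31 is 31^((331+1)/4) = 31^83 mod 331.
Repeated squaring: 31^2≡299, 31^4≡31, 31^8≡299, 31^16≡31, 31^32≡299, 31^64≡31 (mod 331).
31^83 = 31^(64+16+2+1) ≡ 299 (mod 331).
Check: 299² = 89401 ≡ 31 (mod 331). The two roots are 32 and 299.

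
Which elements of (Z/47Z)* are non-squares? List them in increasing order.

5,10,11,13,15,19,20,22,23,26,29,30,31,33,35,38,39,40,41,43,44,45,46

Square k = 1,…,23 (k and 47−k give the same square):
1²=1, 2²=4, 3²=9, 4²=16, 5²=25, 6²=36, 7²≡2, 8²≡17, 9²≡34, 10²≡6, 11²≡27, 12²≡3, 13²≡28, 14²≡8, 15²≡37, 16²≡21, 17²≡7, 18²≡42, 19²≡32, 20²≡24, 21²≡18, 22²≡14, 23²≡12 (mod 47).
The residues are {1, 2, 3, 4, 6, 7, 8, 9, 12, 14, 16, 17, 18, 21, 24, 25, 27, 28, 32, 34, 36, 37, 42}; the non-residues are the remaining 23 nonzero classes.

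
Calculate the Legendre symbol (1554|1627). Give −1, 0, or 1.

Pull out 2: since 1627 ≡ 3 (mod 8), (2/1627) = -1.
Reciprocity: 777 ≡ 1 and 1627 ≡ 3 (mod 4), so (777/1627) = +(1627/777).
Reduce top mod 777: now compute (73/777).
Reciprocity: 73 ≡ 1 and 777 ≡ 1 (mod 4), so (73/777) = +(777/73).
Reduce top mod 73: now compute (47/73).
Reciprocity: 47 ≡ 3 and 73 ≡ 1 (mod 4), so (47/73) = +(73/47).
Reduce top mod 47: now compute (26/47).
Pull out 2: since 47 ≡ 7 (mod 8), (2/47) = +1.
Reciprocity: 13 ≡ 1 and 47 ≡ 3 (mod 4), so (13/47) = +(47/13).
Reduce top mod 13: now compute (8/13).
Pull out 2^3: since 13 ≡ 5 (mod 8), (2/13) = -1, so (2/13)^3 = -1.
Reached (1/13) = 1. Collecting the sign flips along the way, the symbol is +1.

1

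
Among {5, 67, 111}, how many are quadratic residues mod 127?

(5/127) = -1 → non-residue.
(67/127) = -1 → non-residue.
(111/127) = -1 → non-residue.
Total quadratic residues among the 3: 0.

0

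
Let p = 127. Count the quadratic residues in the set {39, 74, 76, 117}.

(39/127) = -1 → non-residue.
(74/127) = +1 → QR.
(76/127) = +1 → QR.
(117/127) = +1 → QR.
Total quadratic residues among the 4: 3.

3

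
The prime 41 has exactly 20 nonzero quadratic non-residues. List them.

Square k = 1,…,20 (k and 41−k give the same square):
1²=1, 2²=4, 3²=9, 4²=16, 5²=25, 6²=36, 7²≡8, 8²≡23, 9²≡40, 10²≡18, 11²≡39, 12²≡21, 13²≡5, 14²≡32, 15²≡20, 16²≡10, 17²≡2, 18²≡37, 19²≡33, 20²≡31 (mod 41).
The residues are {1, 2, 4, 5, 8, 9, 10, 16, 18, 20, 21, 23, 25, 31, 32, 33, 36, 37, 39, 40}; the non-residues are the remaining 20 nonzero classes.

3,6,7,11,12,13,14,15,17,19,22,24,26,27,28,29,30,34,35,38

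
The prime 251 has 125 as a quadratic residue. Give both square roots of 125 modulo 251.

80, 171

Since 251 ≡ 3 (mod 4), a square root of 125 is 125^((251+1)/4) = 125^63 mod 251.
Repeated squaring: 125^2≡63, 125^4≡204, 125^8≡201, 125^16≡241, 125^32≡100 (mod 251).
125^63 = 125^(32+16+8+4+2+1) ≡ 80 (mod 251).
Check: 80² = 6400 ≡ 125 (mod 251). The two roots are 80 and 171.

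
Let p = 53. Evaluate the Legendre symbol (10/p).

1

Euler's criterion: (10/53) ≡ 10^26 (mod 53).
10^2 ≡ 47 (mod 53)
10^4 ≡ 36 (mod 53)
10^8 ≡ 24 (mod 53)
10^16 ≡ 46 (mod 53)
10^26 = 10^(16+8+2) ≡ 1 (mod 53).
Result is 1, so (10/53) = 1.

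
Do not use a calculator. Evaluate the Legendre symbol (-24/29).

First reduce: -24 ≡ 5 (mod 29).
Reciprocity: 5 ≡ 1 and 29 ≡ 1 (mod 4), so (5/29) = +(29/5).
Reduce top mod 5: now compute (4/5).
Pull out 2^2: since 5 ≡ 5 (mod 8), (2/5) = -1, so (2/5)^2 = +1.
Reached (1/5) = 1. Collecting the sign flips along the way, the symbol is +1.

1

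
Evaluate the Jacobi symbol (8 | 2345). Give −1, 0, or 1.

Pull out 2^3: since 2345 ≡ 1 (mod 8), (2/2345) = +1, so (2/2345)^3 = +1.
Reached (1/2345) = 1. Collecting the sign flips along the way, the symbol is +1.

1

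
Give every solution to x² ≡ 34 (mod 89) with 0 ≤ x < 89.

89 ≡ 1 (mod 4), so we find a root by search.
Trying successive values, 37² = 1369 ≡ 34 (mod 89). The other root is 89 − 37 = 52.

37, 52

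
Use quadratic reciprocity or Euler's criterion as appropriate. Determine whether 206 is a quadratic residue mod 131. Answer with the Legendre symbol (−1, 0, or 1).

1

First reduce: 206 ≡ 75 (mod 131).
Reciprocity: 75 ≡ 3 and 131 ≡ 3 (mod 4), so (75/131) = −(131/75).
Reduce top mod 75: now compute (56/75).
Pull out 2^3: since 75 ≡ 3 (mod 8), (2/75) = -1, so (2/75)^3 = -1.
Reciprocity: 7 ≡ 3 and 75 ≡ 3 (mod 4), so (7/75) = −(75/7).
Reduce top mod 7: now compute (5/7).
Reciprocity: 5 ≡ 1 and 7 ≡ 3 (mod 4), so (5/7) = +(7/5).
Reduce top mod 5: now compute (2/5).
Pull out 2: since 5 ≡ 5 (mod 8), (2/5) = -1.
Reached (1/5) = 1. Collecting the sign flips along the way, the symbol is +1.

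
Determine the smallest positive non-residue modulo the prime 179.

2

(2/179) = −1, so 2 is the smallest positive non-residue mod 179.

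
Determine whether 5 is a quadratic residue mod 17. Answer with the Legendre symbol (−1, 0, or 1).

Euler's criterion: (5/17) ≡ 5^8 (mod 17).
5^2 ≡ 8 (mod 17)
5^4 ≡ 13 (mod 17)
5^8 ≡ 16 (mod 17)
5^8 = 5^(8) ≡ 16 (mod 17).
Result is 16 ≡ −1, so (5/17) = −1.

-1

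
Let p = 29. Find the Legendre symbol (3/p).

-1

Reciprocity: 3 ≡ 3 and 29 ≡ 1 (mod 4), so (3/29) = +(29/3).
Reduce top mod 3: now compute (2/3).
Pull out 2: since 3 ≡ 3 (mod 8), (2/3) = -1.
Reached (1/3) = 1. Collecting the sign flips along the way, the symbol is -1.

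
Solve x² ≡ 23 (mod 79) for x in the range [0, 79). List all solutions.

24, 55

Since 79 ≡ 3 (mod 4), a square root of 23 is 23^((79+1)/4) = 23^20 mod 79.
Repeated squaring: 23^2≡55, 23^4≡23, 23^8≡55, 23^16≡23 (mod 79).
23^20 = 23^(16+4) ≡ 55 (mod 79).
Check: 55² = 3025 ≡ 23 (mod 79). The two roots are 24 and 55.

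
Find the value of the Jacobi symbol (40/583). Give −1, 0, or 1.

Pull out 2^3: since 583 ≡ 7 (mod 8), (2/583) = +1, so (2/583)^3 = +1.
Reciprocity: 5 ≡ 1 and 583 ≡ 3 (mod 4), so (5/583) = +(583/5).
Reduce top mod 5: now compute (3/5).
Reciprocity: 3 ≡ 3 and 5 ≡ 1 (mod 4), so (3/5) = +(5/3).
Reduce top mod 3: now compute (2/3).
Pull out 2: since 3 ≡ 3 (mod 8), (2/3) = -1.
Reached (1/3) = 1. Collecting the sign flips along the way, the symbol is -1.

-1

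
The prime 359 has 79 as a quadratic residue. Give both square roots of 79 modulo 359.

Since 359 ≡ 3 (mod 4), a square root of 79 is 79^((359+1)/4) = 79^90 mod 359.
Repeated squaring: 79^2≡138, 79^4≡17, 79^8≡289, 79^16≡233, 79^32≡80, 79^64≡297 (mod 359).
79^90 = 79^(64+16+8+2) ≡ 34 (mod 359).
Check: 34² = 1156 ≡ 79 (mod 359). The two roots are 34 and 325.

34, 325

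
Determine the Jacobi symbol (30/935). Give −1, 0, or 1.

Pull out 2: since 935 ≡ 7 (mod 8), (2/935) = +1.
Reciprocity: 15 ≡ 3 and 935 ≡ 3 (mod 4), so (15/935) = −(935/15).
Reduce top mod 15: now compute (5/15).
Reciprocity: 5 ≡ 1 and 15 ≡ 3 (mod 4), so (5/15) = +(15/5).
Reduce top mod 5: now compute (0/5).
Top reduces to 0: gcd > 1, so the symbol is 0.

0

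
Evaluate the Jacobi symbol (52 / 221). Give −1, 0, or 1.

Pull out 2^2: since 221 ≡ 5 (mod 8), (2/221) = -1, so (2/221)^2 = +1.
Reciprocity: 13 ≡ 1 and 221 ≡ 1 (mod 4), so (13/221) = +(221/13).
Reduce top mod 13: now compute (0/13).
Top reduces to 0: gcd > 1, so the symbol is 0.

0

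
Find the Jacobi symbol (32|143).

1

Pull out 2^5: since 143 ≡ 7 (mod 8), (2/143) = +1, so (2/143)^5 = +1.
Reached (1/143) = 1. Collecting the sign flips along the way, the symbol is +1.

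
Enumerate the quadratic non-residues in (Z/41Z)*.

Square k = 1,…,20 (k and 41−k give the same square):
1²=1, 2²=4, 3²=9, 4²=16, 5²=25, 6²=36, 7²≡8, 8²≡23, 9²≡40, 10²≡18, 11²≡39, 12²≡21, 13²≡5, 14²≡32, 15²≡20, 16²≡10, 17²≡2, 18²≡37, 19²≡33, 20²≡31 (mod 41).
The residues are {1, 2, 4, 5, 8, 9, 10, 16, 18, 20, 21, 23, 25, 31, 32, 33, 36, 37, 39, 40}; the non-residues are the remaining 20 nonzero classes.

3 6 7 11 12 13 14 15 17 19 22 24 26 27 28 29 30 34 35 38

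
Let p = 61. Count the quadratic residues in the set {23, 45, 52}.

(23/61) = -1 → non-residue.
(45/61) = +1 → QR.
(52/61) = +1 → QR.
Total quadratic residues among the 3: 2.

2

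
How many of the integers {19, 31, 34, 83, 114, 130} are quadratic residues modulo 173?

4

(19/173) = -1 → non-residue.
(31/173) = +1 → QR.
(34/173) = +1 → QR.
(83/173) = +1 → QR.
(114/173) = -1 → non-residue.
(130/173) = +1 → QR.
Total quadratic residues among the 6: 4.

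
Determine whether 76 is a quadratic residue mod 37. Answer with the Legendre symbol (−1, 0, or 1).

Euler's criterion: (76/37) ≡ 2^18 (mod 37).
2^2 ≡ 4 (mod 37)
2^4 ≡ 16 (mod 37)
2^8 ≡ 34 (mod 37)
2^16 ≡ 9 (mod 37)
2^18 = 2^(16+2) ≡ 36 (mod 37).
Result is 36 ≡ −1, so (76/37) = −1.

-1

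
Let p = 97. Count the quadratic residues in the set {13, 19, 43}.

(13/97) = -1 → non-residue.
(19/97) = -1 → non-residue.
(43/97) = +1 → QR.
Total quadratic residues among the 3: 1.

1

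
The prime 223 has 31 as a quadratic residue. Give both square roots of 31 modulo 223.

Since 223 ≡ 3 (mod 4), a square root of 31 is 31^((223+1)/4) = 31^56 mod 223.
Repeated squaring: 31^2≡69, 31^4≡78, 31^8≡63, 31^16≡178, 31^32≡18 (mod 223).
31^56 = 31^(32+16+8) ≡ 37 (mod 223).
Check: 37² = 1369 ≡ 31 (mod 223). The two roots are 37 and 186.

37, 186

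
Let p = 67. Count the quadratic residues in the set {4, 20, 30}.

1

(4/67) = +1 → QR.
(20/67) = -1 → non-residue.
(30/67) = -1 → non-residue.
Total quadratic residues among the 3: 1.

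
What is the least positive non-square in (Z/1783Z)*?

(2/1783) = +1, so 2 is a residue.
(3/1783) = −1, so 3 is the smallest positive non-residue mod 1783.

3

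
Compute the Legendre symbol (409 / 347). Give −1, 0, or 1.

-1

Euler's criterion: (409/347) ≡ 62^173 (mod 347).
62^2 ≡ 27 (mod 347)
62^4 ≡ 35 (mod 347)
62^8 ≡ 184 (mod 347)
62^16 ≡ 197 (mod 347)
62^32 ≡ 292 (mod 347)
62^64 ≡ 249 (mod 347)
62^128 ≡ 235 (mod 347)
62^173 = 62^(128+32+8+4+1) ≡ 346 (mod 347).
Result is 346 ≡ −1, so (409/347) = −1.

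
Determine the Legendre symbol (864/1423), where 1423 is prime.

-1

Pull out 2^5: since 1423 ≡ 7 (mod 8), (2/1423) = +1, so (2/1423)^5 = +1.
Reciprocity: 27 ≡ 3 and 1423 ≡ 3 (mod 4), so (27/1423) = −(1423/27).
Reduce top mod 27: now compute (19/27).
Reciprocity: 19 ≡ 3 and 27 ≡ 3 (mod 4), so (19/27) = −(27/19).
Reduce top mod 19: now compute (8/19).
Pull out 2^3: since 19 ≡ 3 (mod 8), (2/19) = -1, so (2/19)^3 = -1.
Reached (1/19) = 1. Collecting the sign flips along the way, the symbol is -1.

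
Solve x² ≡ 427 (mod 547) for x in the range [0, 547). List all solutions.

Since 547 ≡ 3 (mod 4), a square root of 427 is 427^((547+1)/4) = 427^137 mod 547.
Repeated squaring: 427^2≡178, 427^4≡505, 427^8≡123, 427^16≡360, 427^32≡508, 427^64≡427, 427^128≡178 (mod 547).
427^137 = 427^(128+8+1) ≡ 508 (mod 547).
Check: 508² = 258064 ≡ 427 (mod 547). The two roots are 39 and 508.

39, 508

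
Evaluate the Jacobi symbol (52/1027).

Pull out 2^2: since 1027 ≡ 3 (mod 8), (2/1027) = -1, so (2/1027)^2 = +1.
Reciprocity: 13 ≡ 1 and 1027 ≡ 3 (mod 4), so (13/1027) = +(1027/13).
Reduce top mod 13: now compute (0/13).
Top reduces to 0: gcd > 1, so the symbol is 0.

0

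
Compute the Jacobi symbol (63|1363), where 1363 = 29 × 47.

1

Reciprocity: 63 ≡ 3 and 1363 ≡ 3 (mod 4), so (63/1363) = −(1363/63).
Reduce top mod 63: now compute (40/63).
Pull out 2^3: since 63 ≡ 7 (mod 8), (2/63) = +1, so (2/63)^3 = +1.
Reciprocity: 5 ≡ 1 and 63 ≡ 3 (mod 4), so (5/63) = +(63/5).
Reduce top mod 5: now compute (3/5).
Reciprocity: 3 ≡ 3 and 5 ≡ 1 (mod 4), so (3/5) = +(5/3).
Reduce top mod 3: now compute (2/3).
Pull out 2: since 3 ≡ 3 (mod 8), (2/3) = -1.
Reached (1/3) = 1. Collecting the sign flips along the way, the symbol is +1.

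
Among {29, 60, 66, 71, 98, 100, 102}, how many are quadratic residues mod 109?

6

(29/109) = +1 → QR.
(60/109) = +1 → QR.
(66/109) = +1 → QR.
(71/109) = +1 → QR.
(98/109) = -1 → non-residue.
(100/109) = +1 → QR.
(102/109) = +1 → QR.
Total quadratic residues among the 7: 6.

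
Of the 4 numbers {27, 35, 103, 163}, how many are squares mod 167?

(27/167) = +1 → QR.
(35/167) = -1 → non-residue.
(103/167) = -1 → non-residue.
(163/167) = -1 → non-residue.
Total quadratic residues among the 4: 1.

1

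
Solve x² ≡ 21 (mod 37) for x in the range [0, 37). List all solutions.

13, 24

37 ≡ 1 (mod 4), so we find a root by search.
Trying successive values, 13² = 169 ≡ 21 (mod 37). The other root is 37 − 13 = 24.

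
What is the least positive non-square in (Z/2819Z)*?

(2/2819) = −1, so 2 is the smallest positive non-residue mod 2819.

2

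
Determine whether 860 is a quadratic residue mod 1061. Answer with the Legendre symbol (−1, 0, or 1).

-1

Pull out 2^2: since 1061 ≡ 5 (mod 8), (2/1061) = -1, so (2/1061)^2 = +1.
Reciprocity: 215 ≡ 3 and 1061 ≡ 1 (mod 4), so (215/1061) = +(1061/215).
Reduce top mod 215: now compute (201/215).
Reciprocity: 201 ≡ 1 and 215 ≡ 3 (mod 4), so (201/215) = +(215/201).
Reduce top mod 201: now compute (14/201).
Pull out 2: since 201 ≡ 1 (mod 8), (2/201) = +1.
Reciprocity: 7 ≡ 3 and 201 ≡ 1 (mod 4), so (7/201) = +(201/7).
Reduce top mod 7: now compute (5/7).
Reciprocity: 5 ≡ 1 and 7 ≡ 3 (mod 4), so (5/7) = +(7/5).
Reduce top mod 5: now compute (2/5).
Pull out 2: since 5 ≡ 5 (mod 8), (2/5) = -1.
Reached (1/5) = 1. Collecting the sign flips along the way, the symbol is -1.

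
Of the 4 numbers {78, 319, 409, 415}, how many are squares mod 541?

(78/541) = +1 → QR.
(319/541) = +1 → QR.
(409/541) = -1 → non-residue.
(415/541) = -1 → non-residue.
Total quadratic residues among the 4: 2.

2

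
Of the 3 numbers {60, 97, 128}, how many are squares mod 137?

2

(60/137) = +1 → QR.
(97/137) = -1 → non-residue.
(128/137) = +1 → QR.
Total quadratic residues among the 3: 2.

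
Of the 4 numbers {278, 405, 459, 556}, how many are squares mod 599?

(278/599) = +1 → QR.
(405/599) = +1 → QR.
(459/599) = +1 → QR.
(556/599) = +1 → QR.
Total quadratic residues among the 4: 4.

4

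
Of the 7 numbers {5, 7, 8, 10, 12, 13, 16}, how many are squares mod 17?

(5/17) = -1 → non-residue.
(7/17) = -1 → non-residue.
(8/17) = +1 → QR.
(10/17) = -1 → non-residue.
(12/17) = -1 → non-residue.
(13/17) = +1 → QR.
(16/17) = +1 → QR.
Total quadratic residues among the 7: 3.

3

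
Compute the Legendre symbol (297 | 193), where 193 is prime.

First reduce: 297 ≡ 104 (mod 193).
Pull out 2^3: since 193 ≡ 1 (mod 8), (2/193) = +1, so (2/193)^3 = +1.
Reciprocity: 13 ≡ 1 and 193 ≡ 1 (mod 4), so (13/193) = +(193/13).
Reduce top mod 13: now compute (11/13).
Reciprocity: 11 ≡ 3 and 13 ≡ 1 (mod 4), so (11/13) = +(13/11).
Reduce top mod 11: now compute (2/11).
Pull out 2: since 11 ≡ 3 (mod 8), (2/11) = -1.
Reached (1/11) = 1. Collecting the sign flips along the way, the symbol is -1.

-1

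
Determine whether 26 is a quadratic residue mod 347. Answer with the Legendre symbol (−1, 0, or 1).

Euler's criterion: (26/347) ≡ 26^173 (mod 347).
26^2 ≡ 329 (mod 347)
26^4 ≡ 324 (mod 347)
26^8 ≡ 182 (mod 347)
26^16 ≡ 159 (mod 347)
26^32 ≡ 297 (mod 347)
26^64 ≡ 71 (mod 347)
26^128 ≡ 183 (mod 347)
26^173 = 26^(128+32+8+4+1) ≡ 346 (mod 347).
Result is 346 ≡ −1, so (26/347) = −1.

-1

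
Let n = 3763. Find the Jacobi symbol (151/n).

Reciprocity: 151 ≡ 3 and 3763 ≡ 3 (mod 4), so (151/3763) = −(3763/151).
Reduce top mod 151: now compute (139/151).
Reciprocity: 139 ≡ 3 and 151 ≡ 3 (mod 4), so (139/151) = −(151/139).
Reduce top mod 139: now compute (12/139).
Pull out 2^2: since 139 ≡ 3 (mod 8), (2/139) = -1, so (2/139)^2 = +1.
Reciprocity: 3 ≡ 3 and 139 ≡ 3 (mod 4), so (3/139) = −(139/3).
Reduce top mod 3: now compute (1/3).
Reached (1/3) = 1. Collecting the sign flips along the way, the symbol is -1.

-1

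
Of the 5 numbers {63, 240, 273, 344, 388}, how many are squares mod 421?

(63/421) = +1 → QR.
(240/421) = +1 → QR.
(273/421) = -1 → non-residue.
(344/421) = +1 → QR.
(388/421) = +1 → QR.
Total quadratic residues among the 5: 4.

4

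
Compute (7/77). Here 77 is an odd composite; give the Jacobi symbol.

Reciprocity: 7 ≡ 3 and 77 ≡ 1 (mod 4), so (7/77) = +(77/7).
Reduce top mod 7: now compute (0/7).
Top reduces to 0: gcd > 1, so the symbol is 0.

0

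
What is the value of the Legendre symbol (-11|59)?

First reduce: -11 ≡ 48 (mod 59).
Pull out 2^4: since 59 ≡ 3 (mod 8), (2/59) = -1, so (2/59)^4 = +1.
Reciprocity: 3 ≡ 3 and 59 ≡ 3 (mod 4), so (3/59) = −(59/3).
Reduce top mod 3: now compute (2/3).
Pull out 2: since 3 ≡ 3 (mod 8), (2/3) = -1.
Reached (1/3) = 1. Collecting the sign flips along the way, the symbol is +1.

1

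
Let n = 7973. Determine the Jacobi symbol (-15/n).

First reduce: -15 ≡ 7958 (mod 7973).
Pull out 2: since 7973 ≡ 5 (mod 8), (2/7973) = -1.
Reciprocity: 3979 ≡ 3 and 7973 ≡ 1 (mod 4), so (3979/7973) = +(7973/3979).
Reduce top mod 3979: now compute (15/3979).
Reciprocity: 15 ≡ 3 and 3979 ≡ 3 (mod 4), so (15/3979) = −(3979/15).
Reduce top mod 15: now compute (4/15).
Pull out 2^2: since 15 ≡ 7 (mod 8), (2/15) = +1, so (2/15)^2 = +1.
Reached (1/15) = 1. Collecting the sign flips along the way, the symbol is +1.

1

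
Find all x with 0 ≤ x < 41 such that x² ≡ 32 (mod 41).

14, 27

41 ≡ 1 (mod 4), so we find a root by search.
Trying successive values, 14² = 196 ≡ 32 (mod 41). The other root is 41 − 14 = 27.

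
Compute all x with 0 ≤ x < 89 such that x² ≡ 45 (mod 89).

32, 57

89 ≡ 1 (mod 4), so we find a root by search.
Trying successive values, 32² = 1024 ≡ 45 (mod 89). The other root is 89 − 32 = 57.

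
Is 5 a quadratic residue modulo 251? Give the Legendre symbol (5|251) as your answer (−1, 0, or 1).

Euler's criterion: (5/251) ≡ 5^125 (mod 251).
5^2 ≡ 25 (mod 251)
5^4 ≡ 123 (mod 251)
5^8 ≡ 69 (mod 251)
5^16 ≡ 243 (mod 251)
5^32 ≡ 64 (mod 251)
5^64 ≡ 80 (mod 251)
5^125 = 5^(64+32+16+8+4+1) ≡ 1 (mod 251).
Result is 1, so (5/251) = 1.

1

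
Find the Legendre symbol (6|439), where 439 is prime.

-1

Pull out 2: since 439 ≡ 7 (mod 8), (2/439) = +1.
Reciprocity: 3 ≡ 3 and 439 ≡ 3 (mod 4), so (3/439) = −(439/3).
Reduce top mod 3: now compute (1/3).
Reached (1/3) = 1. Collecting the sign flips along the way, the symbol is -1.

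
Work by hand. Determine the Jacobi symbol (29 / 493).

Reciprocity: 29 ≡ 1 and 493 ≡ 1 (mod 4), so (29/493) = +(493/29).
Reduce top mod 29: now compute (0/29).
Top reduces to 0: gcd > 1, so the symbol is 0.

0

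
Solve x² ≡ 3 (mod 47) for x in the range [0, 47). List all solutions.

Since 47 ≡ 3 (mod 4), a square root of 3 is 3^((47+1)/4) = 3^12 mod 47.
Repeated squaring: 3^2≡9, 3^4≡34, 3^8≡28 (mod 47).
3^12 = 3^(8+4) ≡ 12 (mod 47).
Check: 12² = 144 ≡ 3 (mod 47). The two roots are 12 and 35.

12, 35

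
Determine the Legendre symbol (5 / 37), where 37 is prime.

-1

Reciprocity: 5 ≡ 1 and 37 ≡ 1 (mod 4), so (5/37) = +(37/5).
Reduce top mod 5: now compute (2/5).
Pull out 2: since 5 ≡ 5 (mod 8), (2/5) = -1.
Reached (1/5) = 1. Collecting the sign flips along the way, the symbol is -1.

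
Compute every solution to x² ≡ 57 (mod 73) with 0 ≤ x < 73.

73 ≡ 1 (mod 4), so we find a root by search.
Trying successive values, 35² = 1225 ≡ 57 (mod 73). The other root is 73 − 35 = 38.

35, 38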